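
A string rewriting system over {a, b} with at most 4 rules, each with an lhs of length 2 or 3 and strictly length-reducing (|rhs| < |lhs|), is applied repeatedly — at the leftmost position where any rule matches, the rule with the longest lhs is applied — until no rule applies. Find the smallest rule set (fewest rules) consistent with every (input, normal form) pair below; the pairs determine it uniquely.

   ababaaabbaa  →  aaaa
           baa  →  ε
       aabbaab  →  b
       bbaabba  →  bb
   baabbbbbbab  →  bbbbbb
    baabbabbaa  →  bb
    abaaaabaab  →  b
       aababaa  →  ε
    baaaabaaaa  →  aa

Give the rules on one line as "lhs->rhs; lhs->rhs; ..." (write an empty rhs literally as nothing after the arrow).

  | ababaaabbaa => babaaabbaa => baaabbaa => abbaa => aaaa
  | baa => ε
  | aabbaab => aaaaab => aaaab => aaab => aab => ab => b
  | bbaabba => bbba => bb

ab->b; abb->aa; ba->; baa->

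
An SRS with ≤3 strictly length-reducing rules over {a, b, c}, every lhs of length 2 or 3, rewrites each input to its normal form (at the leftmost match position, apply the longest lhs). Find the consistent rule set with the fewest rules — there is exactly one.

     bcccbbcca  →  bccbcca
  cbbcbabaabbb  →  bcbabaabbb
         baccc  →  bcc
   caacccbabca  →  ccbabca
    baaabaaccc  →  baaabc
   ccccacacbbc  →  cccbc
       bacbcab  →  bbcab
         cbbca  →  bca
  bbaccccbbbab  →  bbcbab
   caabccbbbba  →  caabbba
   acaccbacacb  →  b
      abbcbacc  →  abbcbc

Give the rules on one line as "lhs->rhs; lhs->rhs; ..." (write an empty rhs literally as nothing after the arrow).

ac->; cbb->b

  | bcccbbcca => bccbcca
  | cbbcbabaabbb => bcbabaabbb
  | baccc => bcc
  | caacccbabca => caccbabca => ccbabca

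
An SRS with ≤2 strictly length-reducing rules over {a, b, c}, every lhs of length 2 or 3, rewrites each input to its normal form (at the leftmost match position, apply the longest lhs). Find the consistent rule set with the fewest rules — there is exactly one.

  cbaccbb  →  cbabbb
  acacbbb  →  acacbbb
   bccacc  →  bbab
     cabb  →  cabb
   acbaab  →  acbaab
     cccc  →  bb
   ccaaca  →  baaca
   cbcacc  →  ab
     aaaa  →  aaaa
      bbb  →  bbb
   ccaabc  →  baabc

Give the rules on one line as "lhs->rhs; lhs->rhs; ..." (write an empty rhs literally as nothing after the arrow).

  | cbaccbb => cbabbb
  | acacbbb
  | bccacc => bbacc => bbab
  | cabb

cbc->; cc->b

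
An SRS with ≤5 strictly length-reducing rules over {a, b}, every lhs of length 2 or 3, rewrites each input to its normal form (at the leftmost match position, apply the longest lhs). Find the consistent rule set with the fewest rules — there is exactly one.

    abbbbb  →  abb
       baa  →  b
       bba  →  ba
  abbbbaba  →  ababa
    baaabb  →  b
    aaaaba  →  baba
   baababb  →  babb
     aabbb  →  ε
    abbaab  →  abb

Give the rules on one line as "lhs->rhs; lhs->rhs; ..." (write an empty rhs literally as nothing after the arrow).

aa->; aaa->b; bba->ba; bbb->

  | abbbbb => abb
  | baa => b
  | bba => ba
  | abbbbaba => ababa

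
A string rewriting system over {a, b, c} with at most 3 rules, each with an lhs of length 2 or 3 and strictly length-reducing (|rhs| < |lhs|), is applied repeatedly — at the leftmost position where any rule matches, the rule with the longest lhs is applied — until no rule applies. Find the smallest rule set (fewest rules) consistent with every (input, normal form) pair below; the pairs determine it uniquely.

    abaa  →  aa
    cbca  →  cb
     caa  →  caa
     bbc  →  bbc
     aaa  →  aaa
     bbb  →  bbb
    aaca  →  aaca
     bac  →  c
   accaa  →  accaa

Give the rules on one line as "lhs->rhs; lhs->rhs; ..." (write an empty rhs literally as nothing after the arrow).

  | abaa => aa
  | cbca => cb
  | caa
  | bbc

ba->; bca->b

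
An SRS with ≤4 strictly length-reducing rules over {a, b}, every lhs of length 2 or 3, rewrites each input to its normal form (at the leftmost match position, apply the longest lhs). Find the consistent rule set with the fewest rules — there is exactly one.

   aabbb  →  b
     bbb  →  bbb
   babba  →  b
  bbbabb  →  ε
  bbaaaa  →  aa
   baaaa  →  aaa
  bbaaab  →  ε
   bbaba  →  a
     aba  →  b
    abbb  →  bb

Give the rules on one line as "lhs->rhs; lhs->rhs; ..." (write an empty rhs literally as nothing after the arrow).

  | aabbb => abb => b
  | bbb
  | babba => aba => b
  | bbbabb => bbab => ba => ε

ab->; aba->b; ba->; bab->a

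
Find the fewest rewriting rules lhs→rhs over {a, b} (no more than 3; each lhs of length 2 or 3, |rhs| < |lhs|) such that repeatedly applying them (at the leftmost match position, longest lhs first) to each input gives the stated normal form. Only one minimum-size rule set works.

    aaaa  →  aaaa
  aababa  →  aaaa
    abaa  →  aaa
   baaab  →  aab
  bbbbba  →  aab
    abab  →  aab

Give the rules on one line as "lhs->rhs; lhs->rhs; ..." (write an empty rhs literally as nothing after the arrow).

  | aaaa
  | aababa => aaaba => aaaa
  | abaa => aaa
  | baaab => aab

aba->aa; ba->; bbb->aa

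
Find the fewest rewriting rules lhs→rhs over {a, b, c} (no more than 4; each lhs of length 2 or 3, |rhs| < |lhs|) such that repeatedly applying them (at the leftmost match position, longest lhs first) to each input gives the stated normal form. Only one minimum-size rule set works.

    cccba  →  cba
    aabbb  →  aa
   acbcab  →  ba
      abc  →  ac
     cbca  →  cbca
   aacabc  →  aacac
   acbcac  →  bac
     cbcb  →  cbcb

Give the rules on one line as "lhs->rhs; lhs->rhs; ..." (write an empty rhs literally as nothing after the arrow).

ab->a; acb->bc; cc->

  | cccba => cba
  | aabbb => aabb => aab => aa
  | acbcab => bccab => bab => ba
  | abc => ac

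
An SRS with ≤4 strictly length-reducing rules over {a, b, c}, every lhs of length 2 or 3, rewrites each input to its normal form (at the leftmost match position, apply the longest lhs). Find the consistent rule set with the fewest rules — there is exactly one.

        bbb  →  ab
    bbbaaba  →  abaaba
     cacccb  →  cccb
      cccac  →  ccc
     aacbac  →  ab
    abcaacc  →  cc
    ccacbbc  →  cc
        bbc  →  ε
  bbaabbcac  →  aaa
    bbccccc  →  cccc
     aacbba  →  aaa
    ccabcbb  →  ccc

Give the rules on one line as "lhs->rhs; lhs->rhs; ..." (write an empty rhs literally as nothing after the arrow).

ac->; bb->a; bca->cc

  | bbb => ab
  | bbbaaba => abaaba
  | cacccb => cccb
  | cccac => ccc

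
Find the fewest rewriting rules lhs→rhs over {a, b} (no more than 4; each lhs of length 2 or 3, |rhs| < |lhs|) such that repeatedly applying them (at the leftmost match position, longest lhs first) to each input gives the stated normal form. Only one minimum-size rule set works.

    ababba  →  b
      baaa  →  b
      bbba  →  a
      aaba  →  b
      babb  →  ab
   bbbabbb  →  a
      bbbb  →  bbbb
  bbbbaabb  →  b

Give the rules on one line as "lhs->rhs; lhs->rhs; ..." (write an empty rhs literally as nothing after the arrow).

  | ababba => aaba => aaa => b
  | baaa => aaa => b
  | bbba => bba => ba => a
  | aaba => aaa => b

aaa->b; abb->aa; ba->a; bab->a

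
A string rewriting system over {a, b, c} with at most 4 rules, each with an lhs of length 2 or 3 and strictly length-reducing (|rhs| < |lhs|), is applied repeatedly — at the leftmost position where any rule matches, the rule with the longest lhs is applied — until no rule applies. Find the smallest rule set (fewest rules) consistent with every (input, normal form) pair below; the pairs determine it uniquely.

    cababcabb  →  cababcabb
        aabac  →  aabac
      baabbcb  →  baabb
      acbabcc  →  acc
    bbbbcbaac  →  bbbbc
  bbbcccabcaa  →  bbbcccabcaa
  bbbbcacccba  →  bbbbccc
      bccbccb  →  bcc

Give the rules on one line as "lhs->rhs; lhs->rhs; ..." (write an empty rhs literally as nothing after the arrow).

cac->c; cb->; cba->c

  | cababcabb
  | aabac
  | baabbcb => baabb
  | acbabcc => acbcc => acc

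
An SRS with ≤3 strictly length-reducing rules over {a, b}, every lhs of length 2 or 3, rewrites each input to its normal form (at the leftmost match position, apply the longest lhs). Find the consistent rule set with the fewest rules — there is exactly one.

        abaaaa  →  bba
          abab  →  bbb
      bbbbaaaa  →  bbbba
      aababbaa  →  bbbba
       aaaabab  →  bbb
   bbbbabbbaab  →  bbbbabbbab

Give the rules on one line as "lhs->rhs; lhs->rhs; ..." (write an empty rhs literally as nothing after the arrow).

aa->a; aba->bb

  | abaaaa => bbaaa => bbaa => bba
  | abab => bbb
  | bbbbaaaa => bbbbaaa => bbbbaa => bbbba
  | aababbaa => ababbaa => bbbbaa => bbbba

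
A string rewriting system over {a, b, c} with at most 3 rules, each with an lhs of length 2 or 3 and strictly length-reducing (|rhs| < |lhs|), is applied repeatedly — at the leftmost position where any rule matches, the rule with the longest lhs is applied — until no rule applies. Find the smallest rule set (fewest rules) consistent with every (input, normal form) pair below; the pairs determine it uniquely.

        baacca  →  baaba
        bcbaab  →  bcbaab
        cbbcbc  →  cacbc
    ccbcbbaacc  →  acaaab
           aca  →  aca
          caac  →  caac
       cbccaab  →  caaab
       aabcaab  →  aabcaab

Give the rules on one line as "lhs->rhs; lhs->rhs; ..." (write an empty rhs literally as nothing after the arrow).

bb->a; cc->b

  | baacca => baaba
  | bcbaab
  | cbbcbc => cacbc
  | ccbcbbaacc => bbcbbaacc => acbbaacc => acaaacc => acaaab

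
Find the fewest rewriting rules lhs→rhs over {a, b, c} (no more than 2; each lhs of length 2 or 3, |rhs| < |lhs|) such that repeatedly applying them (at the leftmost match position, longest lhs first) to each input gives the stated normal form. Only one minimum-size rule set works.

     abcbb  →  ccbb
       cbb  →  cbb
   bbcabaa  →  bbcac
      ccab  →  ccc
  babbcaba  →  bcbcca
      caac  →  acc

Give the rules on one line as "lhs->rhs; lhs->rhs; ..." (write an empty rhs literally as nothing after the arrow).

  | abcbb => ccbb
  | cbb
  | bbcabaa => bbccaa => bbcac
  | ccab => ccc

ab->c; caa->ac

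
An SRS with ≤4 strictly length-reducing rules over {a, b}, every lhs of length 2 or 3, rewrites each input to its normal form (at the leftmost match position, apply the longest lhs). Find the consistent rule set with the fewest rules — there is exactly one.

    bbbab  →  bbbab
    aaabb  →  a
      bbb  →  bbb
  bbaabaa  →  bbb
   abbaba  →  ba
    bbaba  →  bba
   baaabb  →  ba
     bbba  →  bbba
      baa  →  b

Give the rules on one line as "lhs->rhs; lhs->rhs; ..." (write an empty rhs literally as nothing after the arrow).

aa->; aba->a; abb->a

  | bbbab
  | aaabb => abb => a
  | bbb
  | bbaabaa => bbbaa => bbb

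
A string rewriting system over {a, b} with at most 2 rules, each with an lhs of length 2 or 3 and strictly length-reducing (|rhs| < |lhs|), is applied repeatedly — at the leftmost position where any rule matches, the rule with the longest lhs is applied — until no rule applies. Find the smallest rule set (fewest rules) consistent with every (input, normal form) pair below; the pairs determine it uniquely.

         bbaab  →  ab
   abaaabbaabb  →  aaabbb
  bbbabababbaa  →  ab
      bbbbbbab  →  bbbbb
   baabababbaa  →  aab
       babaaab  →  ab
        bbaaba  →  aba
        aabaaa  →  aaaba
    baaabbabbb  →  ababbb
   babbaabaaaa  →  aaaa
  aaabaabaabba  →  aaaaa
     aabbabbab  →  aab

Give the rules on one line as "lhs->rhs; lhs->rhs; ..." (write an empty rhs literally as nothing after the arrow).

  | bbaab => ab
  | abaaabbaabb => aababbaabb => aabaabb => aaabbb
  | bbbabababbaa => bbababbaa => babbaa => baa => ab
  | bbbbbbab => bbbbb

baa->ab; bba->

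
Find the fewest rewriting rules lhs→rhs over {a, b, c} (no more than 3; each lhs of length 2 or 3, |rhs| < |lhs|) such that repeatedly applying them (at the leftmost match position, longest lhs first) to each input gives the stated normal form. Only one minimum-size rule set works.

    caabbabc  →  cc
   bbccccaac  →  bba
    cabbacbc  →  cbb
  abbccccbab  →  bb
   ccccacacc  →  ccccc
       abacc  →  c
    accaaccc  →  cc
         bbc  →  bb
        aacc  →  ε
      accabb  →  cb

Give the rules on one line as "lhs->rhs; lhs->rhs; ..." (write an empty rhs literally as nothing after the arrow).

ab->; ac->; bc->b

  | caabbabc => cababc => cabc => cc
  | bbccccaac => bbcccaac => bbccaac => bbcaac => bbaac => bba
  | cabbacbc => cbacbc => cbbc => cbb
  | abbccccbab => bccccbab => bcccbab => bccbab => bcbab => bbab => bb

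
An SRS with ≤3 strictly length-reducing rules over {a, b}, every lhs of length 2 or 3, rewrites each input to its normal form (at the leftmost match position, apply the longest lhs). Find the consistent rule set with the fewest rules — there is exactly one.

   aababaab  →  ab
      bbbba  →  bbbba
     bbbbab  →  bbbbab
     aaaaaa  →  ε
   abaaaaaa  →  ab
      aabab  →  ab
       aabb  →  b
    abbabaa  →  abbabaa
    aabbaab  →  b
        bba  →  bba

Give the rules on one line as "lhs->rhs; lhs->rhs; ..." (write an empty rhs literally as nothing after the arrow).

  | aababaab => abaab => ab
  | bbbba
  | bbbbab
  | aaaaaa => aaa => ε

aaa->; aab->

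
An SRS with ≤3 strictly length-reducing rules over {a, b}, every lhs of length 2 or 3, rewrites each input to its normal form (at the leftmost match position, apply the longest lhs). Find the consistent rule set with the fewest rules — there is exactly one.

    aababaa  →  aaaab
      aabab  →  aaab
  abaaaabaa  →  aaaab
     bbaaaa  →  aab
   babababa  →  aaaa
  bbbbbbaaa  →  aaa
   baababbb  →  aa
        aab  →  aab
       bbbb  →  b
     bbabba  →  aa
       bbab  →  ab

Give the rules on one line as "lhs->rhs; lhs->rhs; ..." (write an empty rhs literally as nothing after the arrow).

ba->a; baa->ab; bbb->

  | aababaa => aaabaa => aaaab
  | aabab => aaab
  | abaaaabaa => aabaabaa => aaabbaa => aaabab => aaaab
  | bbaaaa => babaa => abaa => aab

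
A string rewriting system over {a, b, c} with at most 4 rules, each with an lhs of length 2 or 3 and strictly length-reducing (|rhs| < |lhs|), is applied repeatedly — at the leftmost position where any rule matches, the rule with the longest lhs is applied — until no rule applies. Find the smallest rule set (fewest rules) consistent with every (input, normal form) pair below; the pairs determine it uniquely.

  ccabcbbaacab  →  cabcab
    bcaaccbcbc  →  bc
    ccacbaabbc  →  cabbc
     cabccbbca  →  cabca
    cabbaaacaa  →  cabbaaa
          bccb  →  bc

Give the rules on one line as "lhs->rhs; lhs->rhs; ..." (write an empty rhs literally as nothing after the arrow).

caa->; cb->c; cc->c

  | ccabcbbaacab => cabcbbaacab => cabcbaacab => cabcaacab => cabcab
  | bcaaccbcbc => bccbcbc => bcbcbc => bccbc => bcbc => bcc => bc
  | ccacbaabbc => cacbaabbc => cacaabbc => cabbc
  | cabccbbca => cabcbbca => cabcbca => cabcca => cabca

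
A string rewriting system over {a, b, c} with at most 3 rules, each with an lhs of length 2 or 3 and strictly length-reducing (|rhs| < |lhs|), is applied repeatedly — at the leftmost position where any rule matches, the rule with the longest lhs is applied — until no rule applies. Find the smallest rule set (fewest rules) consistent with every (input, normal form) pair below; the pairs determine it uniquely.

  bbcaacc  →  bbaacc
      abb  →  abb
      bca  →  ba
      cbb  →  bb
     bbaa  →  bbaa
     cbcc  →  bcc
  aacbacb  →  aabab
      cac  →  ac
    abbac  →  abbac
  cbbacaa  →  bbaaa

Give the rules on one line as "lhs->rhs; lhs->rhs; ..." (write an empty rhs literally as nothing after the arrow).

  | bbcaacc => bbaacc
  | abb
  | bca => ba
  | cbb => bb

ca->a; cb->b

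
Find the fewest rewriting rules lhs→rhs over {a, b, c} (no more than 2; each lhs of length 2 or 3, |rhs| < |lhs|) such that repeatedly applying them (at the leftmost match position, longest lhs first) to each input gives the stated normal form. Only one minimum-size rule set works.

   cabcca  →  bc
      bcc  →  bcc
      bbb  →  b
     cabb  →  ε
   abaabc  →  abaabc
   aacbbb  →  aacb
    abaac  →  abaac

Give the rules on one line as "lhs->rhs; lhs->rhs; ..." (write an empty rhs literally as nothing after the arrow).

  | cabcca => bcca => bc
  | bcc
  | bbb => b
  | cabb => bb => ε

bb->; ca->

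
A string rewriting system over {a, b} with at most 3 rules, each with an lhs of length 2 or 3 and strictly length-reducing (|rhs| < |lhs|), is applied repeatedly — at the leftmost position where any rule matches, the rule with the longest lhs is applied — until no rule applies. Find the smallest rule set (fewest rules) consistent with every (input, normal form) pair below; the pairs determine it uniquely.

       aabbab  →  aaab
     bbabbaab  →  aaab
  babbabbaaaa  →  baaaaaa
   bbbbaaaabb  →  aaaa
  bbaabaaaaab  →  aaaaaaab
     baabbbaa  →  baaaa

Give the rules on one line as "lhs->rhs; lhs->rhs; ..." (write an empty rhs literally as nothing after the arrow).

  | aabbab => aaab
  | bbabbaab => abbaab => aaab
  | babbabbaaaa => baabbaaaa => baaaaaa
  | bbbbaaaabb => bbaaaabb => aaaabb => aaaa

aba->aa; bb->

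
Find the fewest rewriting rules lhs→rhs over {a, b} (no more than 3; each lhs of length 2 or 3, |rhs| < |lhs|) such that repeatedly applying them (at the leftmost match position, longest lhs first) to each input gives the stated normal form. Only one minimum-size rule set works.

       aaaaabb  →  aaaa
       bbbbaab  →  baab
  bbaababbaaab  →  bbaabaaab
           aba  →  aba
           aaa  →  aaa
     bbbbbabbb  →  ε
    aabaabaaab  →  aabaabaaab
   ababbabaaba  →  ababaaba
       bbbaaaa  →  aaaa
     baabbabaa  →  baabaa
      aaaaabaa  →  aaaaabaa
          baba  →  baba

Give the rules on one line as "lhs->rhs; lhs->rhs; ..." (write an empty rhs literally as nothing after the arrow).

abb->; bbb->

  | aaaaabb => aaaa
  | bbbbaab => baab
  | bbaababbaaab => bbaabaaab
  | aba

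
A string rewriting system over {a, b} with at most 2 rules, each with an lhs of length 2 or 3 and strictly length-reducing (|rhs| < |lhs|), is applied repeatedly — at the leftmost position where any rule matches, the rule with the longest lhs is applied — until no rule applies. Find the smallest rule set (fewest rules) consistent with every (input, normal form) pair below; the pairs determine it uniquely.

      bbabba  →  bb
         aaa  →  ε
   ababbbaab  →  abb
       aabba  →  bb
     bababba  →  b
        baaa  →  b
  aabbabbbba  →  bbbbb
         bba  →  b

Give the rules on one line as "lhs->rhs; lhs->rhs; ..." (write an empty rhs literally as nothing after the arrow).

aa->b; ba->

  | bbabba => bbba => bb
  | aaa => ba => ε
  | ababbbaab => abbbaab => abbab => abb
  | aabba => bbba => bb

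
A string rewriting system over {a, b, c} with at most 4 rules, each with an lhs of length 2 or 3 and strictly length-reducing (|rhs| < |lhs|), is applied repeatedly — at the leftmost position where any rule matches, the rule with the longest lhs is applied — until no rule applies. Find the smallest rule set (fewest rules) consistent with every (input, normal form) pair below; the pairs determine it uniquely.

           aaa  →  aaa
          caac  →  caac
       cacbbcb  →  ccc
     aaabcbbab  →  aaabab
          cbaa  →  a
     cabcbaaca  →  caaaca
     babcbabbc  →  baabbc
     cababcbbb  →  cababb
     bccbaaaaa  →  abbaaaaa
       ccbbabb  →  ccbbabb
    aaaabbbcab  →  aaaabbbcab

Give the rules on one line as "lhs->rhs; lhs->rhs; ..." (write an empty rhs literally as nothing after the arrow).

acb->cc; bcb->; bcc->ab; cba->

  | aaa
  | caac
  | cacbbcb => cccbcb => ccc
  | aaabcbbab => aaabab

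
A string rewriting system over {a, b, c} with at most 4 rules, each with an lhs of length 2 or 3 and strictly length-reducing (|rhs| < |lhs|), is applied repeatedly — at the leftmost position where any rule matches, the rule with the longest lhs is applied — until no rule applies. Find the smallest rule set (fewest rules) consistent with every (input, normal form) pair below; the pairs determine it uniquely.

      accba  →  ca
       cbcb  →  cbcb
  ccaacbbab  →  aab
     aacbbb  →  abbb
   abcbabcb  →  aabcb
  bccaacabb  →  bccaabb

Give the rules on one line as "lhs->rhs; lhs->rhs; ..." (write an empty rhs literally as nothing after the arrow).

ac->; ba->a; cab->ab

  | accba => cba => ca
  | cbcb
  | ccaacbbab => ccabbab => cabbab => abbab => abab => aab
  | aacbbb => abbb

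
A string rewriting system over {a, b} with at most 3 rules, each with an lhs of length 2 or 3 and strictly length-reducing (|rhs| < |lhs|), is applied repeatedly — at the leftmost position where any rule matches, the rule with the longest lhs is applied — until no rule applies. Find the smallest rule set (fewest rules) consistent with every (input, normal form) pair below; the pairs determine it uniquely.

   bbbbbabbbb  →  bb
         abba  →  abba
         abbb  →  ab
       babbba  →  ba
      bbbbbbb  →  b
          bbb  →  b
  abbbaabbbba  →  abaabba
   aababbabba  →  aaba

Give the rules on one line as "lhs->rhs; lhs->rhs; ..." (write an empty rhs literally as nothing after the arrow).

bab->b; bbb->b

  | bbbbbabbbb => bbbabbbb => babbbb => bbbb => bb
  | abba
  | abbb => ab
  | babbba => bbba => ba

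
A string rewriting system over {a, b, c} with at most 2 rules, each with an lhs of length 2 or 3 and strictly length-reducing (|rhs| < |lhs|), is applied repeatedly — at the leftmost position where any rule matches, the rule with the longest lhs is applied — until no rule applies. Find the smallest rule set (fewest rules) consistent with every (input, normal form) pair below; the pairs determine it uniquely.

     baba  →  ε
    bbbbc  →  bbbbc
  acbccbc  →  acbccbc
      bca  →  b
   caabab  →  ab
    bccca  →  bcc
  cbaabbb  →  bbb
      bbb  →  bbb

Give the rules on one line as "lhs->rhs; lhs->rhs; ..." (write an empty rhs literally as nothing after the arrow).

ba->; ca->

  | baba => ba => ε
  | bbbbc
  | acbccbc
  | bca => b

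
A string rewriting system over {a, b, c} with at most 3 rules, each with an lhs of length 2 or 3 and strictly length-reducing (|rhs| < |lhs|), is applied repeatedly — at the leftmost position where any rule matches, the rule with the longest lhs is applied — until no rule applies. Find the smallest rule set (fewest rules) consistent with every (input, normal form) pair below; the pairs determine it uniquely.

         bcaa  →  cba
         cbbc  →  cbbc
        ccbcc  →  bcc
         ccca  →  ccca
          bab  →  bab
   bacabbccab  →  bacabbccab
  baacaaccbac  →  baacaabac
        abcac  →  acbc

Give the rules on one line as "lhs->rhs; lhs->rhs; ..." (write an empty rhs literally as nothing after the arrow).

bca->cb; ccb->b

  | bcaa => cba
  | cbbc
  | ccbcc => bcc
  | ccca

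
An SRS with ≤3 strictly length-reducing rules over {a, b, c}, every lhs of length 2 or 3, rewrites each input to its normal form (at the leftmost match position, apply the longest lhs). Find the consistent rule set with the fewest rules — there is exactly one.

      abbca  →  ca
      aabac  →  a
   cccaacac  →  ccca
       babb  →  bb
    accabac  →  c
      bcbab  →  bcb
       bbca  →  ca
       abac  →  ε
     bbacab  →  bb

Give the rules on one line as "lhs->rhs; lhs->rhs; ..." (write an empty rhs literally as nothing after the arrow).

  | abbca => bca => ca
  | aabac => aac => a
  | cccaacac => cccaac => ccca
  | babb => bb

ab->; ac->; bca->ca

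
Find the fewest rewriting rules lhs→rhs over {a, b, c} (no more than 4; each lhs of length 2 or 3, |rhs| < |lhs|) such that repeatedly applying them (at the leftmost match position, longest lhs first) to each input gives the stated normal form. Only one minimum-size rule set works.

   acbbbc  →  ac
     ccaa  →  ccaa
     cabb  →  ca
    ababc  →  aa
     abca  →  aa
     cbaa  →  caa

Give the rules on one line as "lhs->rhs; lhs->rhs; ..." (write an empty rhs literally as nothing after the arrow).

ba->a; bb->; bc->

  | acbbbc => acbc => ac
  | ccaa
  | cabb => ca
  | ababc => aabc => aa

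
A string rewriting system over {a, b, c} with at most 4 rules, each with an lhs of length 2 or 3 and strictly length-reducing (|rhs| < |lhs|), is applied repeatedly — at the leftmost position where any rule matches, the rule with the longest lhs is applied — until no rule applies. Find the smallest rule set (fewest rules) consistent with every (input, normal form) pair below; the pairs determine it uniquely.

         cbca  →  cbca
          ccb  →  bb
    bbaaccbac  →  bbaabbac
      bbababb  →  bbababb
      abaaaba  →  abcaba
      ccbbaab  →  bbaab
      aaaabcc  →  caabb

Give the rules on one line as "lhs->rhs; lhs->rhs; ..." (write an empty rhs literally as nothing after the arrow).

  | cbca
  | ccb => bb
  | bbaaccbac => bbaabbac
  | bbababb

aaa->ca; bbb->bb; cc->b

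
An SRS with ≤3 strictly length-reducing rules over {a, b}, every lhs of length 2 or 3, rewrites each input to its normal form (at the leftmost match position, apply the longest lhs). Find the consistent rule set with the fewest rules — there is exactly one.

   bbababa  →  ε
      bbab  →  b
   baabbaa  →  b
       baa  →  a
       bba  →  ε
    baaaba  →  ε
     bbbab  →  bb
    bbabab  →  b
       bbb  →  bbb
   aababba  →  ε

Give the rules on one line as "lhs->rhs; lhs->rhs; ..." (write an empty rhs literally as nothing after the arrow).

  | bbababa => baba => ba => ε
  | bbab => b
  | baabbaa => abbaa => aa => b
  | baa => a

aa->b; ba->; bba->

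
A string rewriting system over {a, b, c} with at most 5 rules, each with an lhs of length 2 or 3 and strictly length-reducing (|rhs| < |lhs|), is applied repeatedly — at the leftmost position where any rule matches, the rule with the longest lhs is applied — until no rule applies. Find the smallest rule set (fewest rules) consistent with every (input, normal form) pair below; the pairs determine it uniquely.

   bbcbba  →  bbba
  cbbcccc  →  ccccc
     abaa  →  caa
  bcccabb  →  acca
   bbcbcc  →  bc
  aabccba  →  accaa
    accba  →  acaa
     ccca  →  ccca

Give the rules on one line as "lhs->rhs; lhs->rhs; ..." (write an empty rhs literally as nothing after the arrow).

ab->c; bbc->b; bcc->ac; cb->a

  | bbcbba => bbba
  | cbbcccc => abcccc => ccccc
  | abaa => caa
  | bcccabb => accabb => acccb => acca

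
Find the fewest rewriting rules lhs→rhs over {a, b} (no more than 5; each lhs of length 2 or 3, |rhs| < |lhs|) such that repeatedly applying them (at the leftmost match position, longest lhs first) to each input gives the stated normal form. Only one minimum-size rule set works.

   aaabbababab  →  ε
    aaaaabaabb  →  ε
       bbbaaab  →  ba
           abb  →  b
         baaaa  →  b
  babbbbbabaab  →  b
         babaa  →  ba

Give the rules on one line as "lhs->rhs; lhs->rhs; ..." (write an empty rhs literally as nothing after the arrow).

aa->; ab->; bab->ba; bb->

  | aaabbababab => abbababab => bababab => baabab => bbab => ab => ε
  | aaaaabaabb => aaabaabb => abaabb => aabb => bb => ε
  | bbbaaab => baaab => bab => ba
  | abb => b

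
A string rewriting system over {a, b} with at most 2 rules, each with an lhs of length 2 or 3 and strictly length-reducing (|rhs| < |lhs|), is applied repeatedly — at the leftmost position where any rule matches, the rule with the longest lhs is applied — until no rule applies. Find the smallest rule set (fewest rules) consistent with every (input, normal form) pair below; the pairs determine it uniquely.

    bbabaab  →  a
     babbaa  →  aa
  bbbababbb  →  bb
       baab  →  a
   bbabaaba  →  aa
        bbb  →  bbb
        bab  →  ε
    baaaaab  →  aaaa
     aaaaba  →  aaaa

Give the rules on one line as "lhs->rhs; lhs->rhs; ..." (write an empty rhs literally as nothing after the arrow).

  | bbabaab => babaab => abaab => aab => a
  | babbaa => abbaa => baa => aa
  | bbbababbb => bbababbb => bababbb => ababbb => abbb => bb
  | baab => aab => a

ab->; ba->a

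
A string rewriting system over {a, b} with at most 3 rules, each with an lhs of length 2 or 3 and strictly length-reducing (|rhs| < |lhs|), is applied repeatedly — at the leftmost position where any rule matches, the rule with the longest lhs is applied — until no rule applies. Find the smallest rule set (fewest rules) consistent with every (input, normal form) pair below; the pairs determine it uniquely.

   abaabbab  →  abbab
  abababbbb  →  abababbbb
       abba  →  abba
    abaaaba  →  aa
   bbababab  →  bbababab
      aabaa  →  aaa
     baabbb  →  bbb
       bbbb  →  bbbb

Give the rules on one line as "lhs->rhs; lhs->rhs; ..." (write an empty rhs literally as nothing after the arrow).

  | abaabbab => abbab
  | abababbbb
  | abba
  | abaaaba => aaba => aa

aab->a; baa->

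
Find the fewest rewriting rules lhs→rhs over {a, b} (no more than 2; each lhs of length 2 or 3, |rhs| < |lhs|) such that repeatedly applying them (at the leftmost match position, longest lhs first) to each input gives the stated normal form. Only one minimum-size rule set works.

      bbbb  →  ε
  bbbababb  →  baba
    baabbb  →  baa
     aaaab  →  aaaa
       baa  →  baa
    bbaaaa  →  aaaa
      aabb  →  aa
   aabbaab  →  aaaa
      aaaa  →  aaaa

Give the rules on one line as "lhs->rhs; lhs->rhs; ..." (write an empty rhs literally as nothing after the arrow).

  | bbbb => bb => ε
  | bbbababb => bababb => baba
  | baabbb => baabb => baab => baa
  | aaaab => aaaa

aab->aa; bb->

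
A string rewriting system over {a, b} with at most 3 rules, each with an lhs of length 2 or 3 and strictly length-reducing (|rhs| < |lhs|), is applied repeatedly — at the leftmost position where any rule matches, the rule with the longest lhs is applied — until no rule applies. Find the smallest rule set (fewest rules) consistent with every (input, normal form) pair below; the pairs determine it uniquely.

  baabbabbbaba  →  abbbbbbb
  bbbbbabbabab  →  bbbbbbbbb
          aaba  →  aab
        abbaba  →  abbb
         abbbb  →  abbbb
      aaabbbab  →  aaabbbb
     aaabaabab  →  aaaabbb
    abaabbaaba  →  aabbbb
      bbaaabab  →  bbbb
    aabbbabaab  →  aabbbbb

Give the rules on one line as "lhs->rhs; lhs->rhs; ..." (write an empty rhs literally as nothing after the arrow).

ba->b; baa->ab

  | baabbabbbaba => abbbabbbaba => abbbbbbaba => abbbbbbba => abbbbbbb
  | bbbbbabbabab => bbbbbbbabab => bbbbbbbbab => bbbbbbbbb
  | aaba => aab
  | abbaba => abbba => abbb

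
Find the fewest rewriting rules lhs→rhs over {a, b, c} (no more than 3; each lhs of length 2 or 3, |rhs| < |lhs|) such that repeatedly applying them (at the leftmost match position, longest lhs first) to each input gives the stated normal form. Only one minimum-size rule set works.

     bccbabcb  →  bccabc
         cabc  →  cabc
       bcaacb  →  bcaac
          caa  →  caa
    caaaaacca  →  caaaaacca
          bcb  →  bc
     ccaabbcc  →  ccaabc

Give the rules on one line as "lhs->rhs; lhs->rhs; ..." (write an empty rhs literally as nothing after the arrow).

  | bccbabcb => bccabcb => bccabc
  | cabc
  | bcaacb => bcaac
  | caa

bbc->b; cb->c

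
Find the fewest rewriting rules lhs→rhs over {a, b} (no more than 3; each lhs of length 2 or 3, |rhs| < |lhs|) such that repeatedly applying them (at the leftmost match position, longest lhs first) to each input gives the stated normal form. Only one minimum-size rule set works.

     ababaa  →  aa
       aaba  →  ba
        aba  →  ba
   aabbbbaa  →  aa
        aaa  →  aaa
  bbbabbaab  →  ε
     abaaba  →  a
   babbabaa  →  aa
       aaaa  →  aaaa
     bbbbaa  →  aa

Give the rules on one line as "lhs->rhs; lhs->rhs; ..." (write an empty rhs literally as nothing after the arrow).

  | ababaa => babaa => bbaa => aa
  | aaba => aba => ba
  | aba => ba
  | aabbbbaa => abbbbaa => bbbbaa => bbaa => aa

ab->b; bb->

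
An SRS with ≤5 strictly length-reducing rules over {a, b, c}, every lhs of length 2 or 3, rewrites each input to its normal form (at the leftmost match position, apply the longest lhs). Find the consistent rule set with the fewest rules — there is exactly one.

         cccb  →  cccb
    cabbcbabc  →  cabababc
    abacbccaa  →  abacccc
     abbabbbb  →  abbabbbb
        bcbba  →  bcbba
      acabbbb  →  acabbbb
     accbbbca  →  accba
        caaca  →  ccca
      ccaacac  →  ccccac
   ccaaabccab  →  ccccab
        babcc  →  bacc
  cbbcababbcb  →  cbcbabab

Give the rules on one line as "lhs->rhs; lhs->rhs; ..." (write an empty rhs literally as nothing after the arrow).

aa->c; aaa->; bbc->ba; bcc->cc

  | cccb
  | cabbcbabc => cabababc
  | abacbccaa => abacccaa => abacccc
  | abbabbbb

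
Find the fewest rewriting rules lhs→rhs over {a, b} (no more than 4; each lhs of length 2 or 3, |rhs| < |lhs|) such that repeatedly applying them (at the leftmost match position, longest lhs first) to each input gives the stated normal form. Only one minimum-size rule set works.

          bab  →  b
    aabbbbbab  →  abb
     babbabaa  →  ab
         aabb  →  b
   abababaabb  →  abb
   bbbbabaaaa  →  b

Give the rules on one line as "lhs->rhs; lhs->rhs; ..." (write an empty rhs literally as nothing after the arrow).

aa->b; aab->; bab->b; bbb->ab

  | bab => b
  | aabbbbbab => bbbbab => abbab => abb
  | babbabaa => bbabaa => bbaa => bbb => ab
  | aabb => b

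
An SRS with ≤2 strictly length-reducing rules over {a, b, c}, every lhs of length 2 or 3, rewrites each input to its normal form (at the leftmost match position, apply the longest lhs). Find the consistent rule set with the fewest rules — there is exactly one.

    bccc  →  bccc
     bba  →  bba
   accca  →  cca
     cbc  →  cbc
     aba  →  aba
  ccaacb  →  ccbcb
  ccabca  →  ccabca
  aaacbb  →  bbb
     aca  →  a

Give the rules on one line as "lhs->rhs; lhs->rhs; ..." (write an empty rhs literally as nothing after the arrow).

aa->b; ac->

  | bccc
  | bba
  | accca => cca
  | cbc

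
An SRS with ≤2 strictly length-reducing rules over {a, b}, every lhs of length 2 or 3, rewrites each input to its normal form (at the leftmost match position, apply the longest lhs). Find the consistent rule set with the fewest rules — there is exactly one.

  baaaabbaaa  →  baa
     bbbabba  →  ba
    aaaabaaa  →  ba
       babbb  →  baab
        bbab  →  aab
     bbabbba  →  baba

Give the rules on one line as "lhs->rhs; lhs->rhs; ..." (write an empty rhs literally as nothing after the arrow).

aaa->ba; bb->a

  | baaaabbaaa => bbaabbaaa => aaabbaaa => babbaaa => baaaaa => bbaaa => aaaa => baa
  | bbbabba => ababba => abaaa => abba => aaa => ba
  | aaaabaaa => baabaaa => baabba => baaaa => bbaa => aaa => ba
  | babbb => baab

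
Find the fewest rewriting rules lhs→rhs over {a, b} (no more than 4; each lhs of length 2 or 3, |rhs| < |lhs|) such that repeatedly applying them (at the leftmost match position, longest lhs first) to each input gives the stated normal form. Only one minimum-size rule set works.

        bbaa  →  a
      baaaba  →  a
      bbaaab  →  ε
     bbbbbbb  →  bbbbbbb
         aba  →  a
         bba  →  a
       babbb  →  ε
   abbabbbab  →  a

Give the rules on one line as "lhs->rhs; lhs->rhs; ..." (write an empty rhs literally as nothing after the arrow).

  | bbaa => bba => ba => a
  | baaaba => baaba => baba => aba => a
  | bbaaab => bbaab => bbab => bab => ab => ε
  | bbbbbbb

ab->; abb->a; ba->a; baa->ba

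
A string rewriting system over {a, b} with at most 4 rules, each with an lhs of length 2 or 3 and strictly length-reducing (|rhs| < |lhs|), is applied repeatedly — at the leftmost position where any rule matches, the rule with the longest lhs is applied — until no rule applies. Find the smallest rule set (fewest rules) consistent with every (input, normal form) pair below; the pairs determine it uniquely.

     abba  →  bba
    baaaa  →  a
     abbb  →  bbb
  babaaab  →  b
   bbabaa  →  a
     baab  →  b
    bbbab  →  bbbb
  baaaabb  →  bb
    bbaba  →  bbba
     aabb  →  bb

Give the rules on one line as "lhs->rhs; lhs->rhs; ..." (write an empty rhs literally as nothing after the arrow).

  | abba => bba
  | baaaa => aaaa => aaa => aa => a
  | abbb => bbb
  | babaaab => bbaaab => baaab => aaab => aab => ab => b

aa->a; ab->b; baa->aa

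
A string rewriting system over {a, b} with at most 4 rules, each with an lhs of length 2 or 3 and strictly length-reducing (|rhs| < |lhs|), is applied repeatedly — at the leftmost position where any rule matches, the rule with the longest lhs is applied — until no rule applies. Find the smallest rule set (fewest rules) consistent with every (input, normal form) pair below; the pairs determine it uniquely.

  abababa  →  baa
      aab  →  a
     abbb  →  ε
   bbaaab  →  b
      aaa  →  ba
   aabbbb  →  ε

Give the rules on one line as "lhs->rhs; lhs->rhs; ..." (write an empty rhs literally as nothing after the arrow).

  | abababa => aababa => aaaba => baba => baa
  | aab => a
  | abbb => bb => ε
  | bbaaab => aaab => bab => b

aaa->ba; ab->; aba->aa; bb->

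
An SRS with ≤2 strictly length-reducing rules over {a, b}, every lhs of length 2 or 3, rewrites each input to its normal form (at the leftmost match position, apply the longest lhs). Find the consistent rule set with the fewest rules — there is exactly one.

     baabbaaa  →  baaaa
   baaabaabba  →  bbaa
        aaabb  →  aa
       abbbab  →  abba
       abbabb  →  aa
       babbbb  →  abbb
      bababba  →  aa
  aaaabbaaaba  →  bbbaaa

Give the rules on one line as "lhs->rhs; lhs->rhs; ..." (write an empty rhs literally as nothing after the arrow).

aab->ba; bab->a

  | baabbaaa => bbabaaa => baaaa
  | baaabaabba => babaaabba => aaaabba => aababa => baaba => bbaa
  | aaabb => abab => aa
  | abbbab => abba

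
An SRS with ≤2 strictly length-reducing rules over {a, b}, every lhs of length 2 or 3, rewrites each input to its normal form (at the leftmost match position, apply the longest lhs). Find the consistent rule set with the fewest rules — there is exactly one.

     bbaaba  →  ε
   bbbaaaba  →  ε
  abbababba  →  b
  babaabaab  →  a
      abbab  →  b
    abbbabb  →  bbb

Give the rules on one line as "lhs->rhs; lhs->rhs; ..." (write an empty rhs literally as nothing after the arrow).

  | bbaaba => baba => ba => ε
  | bbbaaaba => bbaaba => baba => ba => ε
  | abbababba => bababba => babba => bba => b
  | babaabaab => baabaab => abaab => aab => a

ab->; ba->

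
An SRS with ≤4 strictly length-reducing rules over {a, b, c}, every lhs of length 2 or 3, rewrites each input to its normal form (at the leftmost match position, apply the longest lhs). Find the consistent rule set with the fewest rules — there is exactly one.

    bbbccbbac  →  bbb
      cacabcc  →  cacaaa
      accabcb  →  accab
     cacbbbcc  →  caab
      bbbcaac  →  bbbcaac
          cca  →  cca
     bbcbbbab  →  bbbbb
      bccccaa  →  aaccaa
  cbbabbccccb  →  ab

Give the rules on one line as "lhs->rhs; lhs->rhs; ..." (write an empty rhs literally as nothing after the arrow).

ba->b; bac->; bcc->aa; cb->a

  | bbbccbbac => bbaabbac => bbabbac => bbbbac => bbb
  | cacabcc => cacaaa
  | accabcb => accaba => accab
  | cacbbbcc => caabbcc => caabaa => caaba => caab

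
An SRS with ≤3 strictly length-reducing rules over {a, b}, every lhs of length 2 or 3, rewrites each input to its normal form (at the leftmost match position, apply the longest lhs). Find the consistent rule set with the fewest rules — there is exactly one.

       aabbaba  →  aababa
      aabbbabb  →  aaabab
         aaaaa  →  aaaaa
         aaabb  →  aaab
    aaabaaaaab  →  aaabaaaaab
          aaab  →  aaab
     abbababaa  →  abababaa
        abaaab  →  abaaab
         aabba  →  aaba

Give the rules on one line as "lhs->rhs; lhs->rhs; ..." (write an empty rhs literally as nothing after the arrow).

bb->b; bbb->ab

  | aabbaba => aababa
  | aabbbabb => aaababb => aaabab
  | aaaaa
  | aaabb => aaab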